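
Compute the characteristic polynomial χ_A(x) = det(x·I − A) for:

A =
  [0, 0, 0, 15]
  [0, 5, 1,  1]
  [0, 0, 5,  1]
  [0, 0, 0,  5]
x^4 - 15*x^3 + 75*x^2 - 125*x

Expanding det(x·I − A) (e.g. by cofactor expansion or by noting that A is similar to its Jordan form J, which has the same characteristic polynomial as A) gives
  χ_A(x) = x^4 - 15*x^3 + 75*x^2 - 125*x
which factors as x*(x - 5)^3. The eigenvalues (with algebraic multiplicities) are λ = 0 with multiplicity 1, λ = 5 with multiplicity 3.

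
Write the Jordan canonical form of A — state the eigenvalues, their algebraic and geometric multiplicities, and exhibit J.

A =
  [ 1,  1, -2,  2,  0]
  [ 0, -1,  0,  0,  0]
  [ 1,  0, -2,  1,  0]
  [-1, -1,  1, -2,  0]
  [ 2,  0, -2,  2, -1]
J_2(-1) ⊕ J_2(-1) ⊕ J_1(-1)

The characteristic polynomial is
  det(x·I − A) = x^5 + 5*x^4 + 10*x^3 + 10*x^2 + 5*x + 1 = (x + 1)^5

Eigenvalues and multiplicities (the geometric multiplicity of λ is n − rank(A − λI), which equals the number of Jordan blocks for λ):
  λ = -1: algebraic multiplicity = 5, geometric multiplicity = 3

Determining the block sizes for each eigenvalue:
  λ = -1: with am = 5 and gm = 3, the partition is not yet determined (e.g. several partitions of 5 into 3 parts exist). Let N = A − (-1)·I. Computing rank(N^1) = 2, rank(N^2) = 0; the number of blocks of size ≥ j is rank(N^{j−1}) − rank(N^j), giving [3, 2]. So we have 2 block(s) of size 2, 1 block(s) of size 1 → block sizes [2, 2, 1]

Assembling the blocks gives a Jordan form
J =
  [-1,  1,  0,  0,  0]
  [ 0, -1,  0,  0,  0]
  [ 0,  0, -1,  1,  0]
  [ 0,  0,  0, -1,  0]
  [ 0,  0,  0,  0, -1]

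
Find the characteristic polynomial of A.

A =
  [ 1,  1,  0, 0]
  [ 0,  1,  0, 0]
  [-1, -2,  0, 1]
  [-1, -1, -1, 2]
x^4 - 4*x^3 + 6*x^2 - 4*x + 1

Expanding det(x·I − A) (e.g. by cofactor expansion or by noting that A is similar to its Jordan form J, which has the same characteristic polynomial as A) gives
  χ_A(x) = x^4 - 4*x^3 + 6*x^2 - 4*x + 1
which factors as (x - 1)^4. The eigenvalues (with algebraic multiplicities) are λ = 1 with multiplicity 4.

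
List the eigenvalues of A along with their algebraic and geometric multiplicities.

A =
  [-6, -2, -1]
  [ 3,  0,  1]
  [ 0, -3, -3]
λ = -3: alg = 3, geom = 1

Step 1 — factor the characteristic polynomial to read off the algebraic multiplicities:
  χ_A(x) = (x + 3)^3

Step 2 — compute geometric multiplicities via the rank-nullity identity g(λ) = n − rank(A − λI):
  rank(A − (-3)·I) = 2, so dim ker(A − (-3)·I) = n − 2 = 1

Summary:
  λ = -3: algebraic multiplicity = 3, geometric multiplicity = 1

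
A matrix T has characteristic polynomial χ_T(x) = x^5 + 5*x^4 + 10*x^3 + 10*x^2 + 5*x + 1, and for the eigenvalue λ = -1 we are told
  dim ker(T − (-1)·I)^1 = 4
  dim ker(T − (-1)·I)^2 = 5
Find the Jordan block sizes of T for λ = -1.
Block sizes for λ = -1: [2, 1, 1, 1]

From the dimensions of kernels of powers, the number of Jordan blocks of size at least j is d_j − d_{j−1} where d_j = dim ker(N^j) (with d_0 = 0). Computing the differences gives [4, 1].
The number of blocks of size exactly k is (#blocks of size ≥ k) − (#blocks of size ≥ k + 1), so the partition is: 3 block(s) of size 1, 1 block(s) of size 2.
In nonincreasing order the block sizes are [2, 1, 1, 1].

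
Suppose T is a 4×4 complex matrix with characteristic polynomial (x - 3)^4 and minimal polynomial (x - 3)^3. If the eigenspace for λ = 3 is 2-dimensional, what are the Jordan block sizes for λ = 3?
Block sizes for λ = 3: [3, 1]

Step 1 — from the characteristic polynomial, algebraic multiplicity of λ = 3 is 4. From dim ker(T − (3)·I) = 2, there are exactly 2 Jordan blocks for λ = 3.
Step 2 — from the minimal polynomial, the factor (x − 3)^3 tells us the largest block for λ = 3 has size 3.
Step 3 — with total size 4, 2 blocks, and largest block 3, the block sizes (in nonincreasing order) are [3, 1].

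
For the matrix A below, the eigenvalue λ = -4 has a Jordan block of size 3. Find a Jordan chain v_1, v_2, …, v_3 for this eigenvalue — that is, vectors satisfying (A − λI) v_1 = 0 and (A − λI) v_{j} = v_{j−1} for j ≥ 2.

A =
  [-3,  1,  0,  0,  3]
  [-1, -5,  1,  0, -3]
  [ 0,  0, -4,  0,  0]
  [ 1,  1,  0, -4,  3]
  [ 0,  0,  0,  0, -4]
A Jordan chain for λ = -4 of length 3:
v_1 = (1, -1, 0, 1, 0)ᵀ
v_2 = (0, 1, 0, 0, 0)ᵀ
v_3 = (0, 0, 1, 0, 0)ᵀ

Let N = A − (-4)·I. We want v_3 with N^3 v_3 = 0 but N^2 v_3 ≠ 0; then v_{j-1} := N · v_j for j = 3, …, 2.

Pick v_3 = (0, 0, 1, 0, 0)ᵀ.
Then v_2 = N · v_3 = (0, 1, 0, 0, 0)ᵀ.
Then v_1 = N · v_2 = (1, -1, 0, 1, 0)ᵀ.

Sanity check: (A − (-4)·I) v_1 = (0, 0, 0, 0, 0)ᵀ = 0. ✓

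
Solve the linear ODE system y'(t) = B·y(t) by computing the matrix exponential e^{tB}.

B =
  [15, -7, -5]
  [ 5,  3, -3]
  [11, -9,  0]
e^{tB} =
  [-9*t^2*exp(6*t)/2 + 9*t*exp(6*t) + exp(6*t), 3*t^2*exp(6*t)/2 - 7*t*exp(6*t), 3*t^2*exp(6*t) - 5*t*exp(6*t)]
  [-3*t^2*exp(6*t)/2 + 5*t*exp(6*t), t^2*exp(6*t)/2 - 3*t*exp(6*t) + exp(6*t), t^2*exp(6*t) - 3*t*exp(6*t)]
  [-6*t^2*exp(6*t) + 11*t*exp(6*t), 2*t^2*exp(6*t) - 9*t*exp(6*t), 4*t^2*exp(6*t) - 6*t*exp(6*t) + exp(6*t)]

Strategy: write B = P · J · P⁻¹ where J is a Jordan canonical form, so e^{tB} = P · e^{tJ} · P⁻¹, and e^{tJ} can be computed block-by-block.

B has Jordan form
J =
  [6, 1, 0]
  [0, 6, 1]
  [0, 0, 6]
(up to reordering of blocks).

Per-block formulas:
  For a 3×3 Jordan block J_3(6): exp(t · J_3(6)) = e^(6t)·(I + t·N + (t^2/2)·N^2), where N is the 3×3 nilpotent shift.

After assembling e^{tJ} and conjugating by P, we get:

e^{tB} =
  [-9*t^2*exp(6*t)/2 + 9*t*exp(6*t) + exp(6*t), 3*t^2*exp(6*t)/2 - 7*t*exp(6*t), 3*t^2*exp(6*t) - 5*t*exp(6*t)]
  [-3*t^2*exp(6*t)/2 + 5*t*exp(6*t), t^2*exp(6*t)/2 - 3*t*exp(6*t) + exp(6*t), t^2*exp(6*t) - 3*t*exp(6*t)]
  [-6*t^2*exp(6*t) + 11*t*exp(6*t), 2*t^2*exp(6*t) - 9*t*exp(6*t), 4*t^2*exp(6*t) - 6*t*exp(6*t) + exp(6*t)]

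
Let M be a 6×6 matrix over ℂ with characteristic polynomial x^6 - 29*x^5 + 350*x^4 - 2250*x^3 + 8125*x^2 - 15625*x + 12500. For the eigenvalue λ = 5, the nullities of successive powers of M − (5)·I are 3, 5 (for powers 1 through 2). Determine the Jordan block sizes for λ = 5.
Block sizes for λ = 5: [2, 2, 1]

From the dimensions of kernels of powers, the number of Jordan blocks of size at least j is d_j − d_{j−1} where d_j = dim ker(N^j) (with d_0 = 0). Computing the differences gives [3, 2].
The number of blocks of size exactly k is (#blocks of size ≥ k) − (#blocks of size ≥ k + 1), so the partition is: 1 block(s) of size 1, 2 block(s) of size 2.
In nonincreasing order the block sizes are [2, 2, 1].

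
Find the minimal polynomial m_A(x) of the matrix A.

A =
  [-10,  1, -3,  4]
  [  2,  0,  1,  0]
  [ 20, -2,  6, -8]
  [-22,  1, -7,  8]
x^4 - 4*x^3

The characteristic polynomial is χ_A(x) = x^3*(x - 4), so the eigenvalues are known. The minimal polynomial is
  m_A(x) = Π_λ (x − λ)^{k_λ}
where k_λ is the size of the *largest* Jordan block for λ (equivalently, the smallest k with (A − λI)^k v = 0 for every generalised eigenvector v of λ).

  λ = 0: largest Jordan block has size 3, contributing (x − 0)^3
  λ = 4: largest Jordan block has size 1, contributing (x − 4)

So m_A(x) = x^3*(x - 4) = x^4 - 4*x^3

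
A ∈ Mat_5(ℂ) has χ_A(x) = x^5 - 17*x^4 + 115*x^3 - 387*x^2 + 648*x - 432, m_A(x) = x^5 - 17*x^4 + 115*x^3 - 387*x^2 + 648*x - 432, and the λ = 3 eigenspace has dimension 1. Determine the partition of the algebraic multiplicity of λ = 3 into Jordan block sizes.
Block sizes for λ = 3: [3]

Step 1 — from the characteristic polynomial, algebraic multiplicity of λ = 3 is 3. From dim ker(A − (3)·I) = 1, there are exactly 1 Jordan blocks for λ = 3.
Step 2 — from the minimal polynomial, the factor (x − 3)^3 tells us the largest block for λ = 3 has size 3.
Step 3 — with total size 3, 1 blocks, and largest block 3, the block sizes (in nonincreasing order) are [3].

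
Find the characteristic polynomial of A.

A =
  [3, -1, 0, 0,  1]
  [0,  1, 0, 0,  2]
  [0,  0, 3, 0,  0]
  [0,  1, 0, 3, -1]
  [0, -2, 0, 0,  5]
x^5 - 15*x^4 + 90*x^3 - 270*x^2 + 405*x - 243

Expanding det(x·I − A) (e.g. by cofactor expansion or by noting that A is similar to its Jordan form J, which has the same characteristic polynomial as A) gives
  χ_A(x) = x^5 - 15*x^4 + 90*x^3 - 270*x^2 + 405*x - 243
which factors as (x - 3)^5. The eigenvalues (with algebraic multiplicities) are λ = 3 with multiplicity 5.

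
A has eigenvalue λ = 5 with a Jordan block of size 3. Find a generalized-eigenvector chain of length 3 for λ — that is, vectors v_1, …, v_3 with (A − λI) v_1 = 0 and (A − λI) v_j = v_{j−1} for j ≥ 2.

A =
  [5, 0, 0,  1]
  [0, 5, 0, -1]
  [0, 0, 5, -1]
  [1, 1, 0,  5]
A Jordan chain for λ = 5 of length 3:
v_1 = (1, -1, -1, 0)ᵀ
v_2 = (0, 0, 0, 1)ᵀ
v_3 = (1, 0, 0, 0)ᵀ

Let N = A − (5)·I. We want v_3 with N^3 v_3 = 0 but N^2 v_3 ≠ 0; then v_{j-1} := N · v_j for j = 3, …, 2.

Pick v_3 = (1, 0, 0, 0)ᵀ.
Then v_2 = N · v_3 = (0, 0, 0, 1)ᵀ.
Then v_1 = N · v_2 = (1, -1, -1, 0)ᵀ.

Sanity check: (A − (5)·I) v_1 = (0, 0, 0, 0)ᵀ = 0. ✓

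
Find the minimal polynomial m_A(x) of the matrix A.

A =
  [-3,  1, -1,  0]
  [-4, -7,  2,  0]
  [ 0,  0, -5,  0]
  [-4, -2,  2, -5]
x^2 + 10*x + 25

The characteristic polynomial is χ_A(x) = (x + 5)^4, so the eigenvalues are known. The minimal polynomial is
  m_A(x) = Π_λ (x − λ)^{k_λ}
where k_λ is the size of the *largest* Jordan block for λ (equivalently, the smallest k with (A − λI)^k v = 0 for every generalised eigenvector v of λ).

  λ = -5: largest Jordan block has size 2, contributing (x + 5)^2

So m_A(x) = (x + 5)^2 = x^2 + 10*x + 25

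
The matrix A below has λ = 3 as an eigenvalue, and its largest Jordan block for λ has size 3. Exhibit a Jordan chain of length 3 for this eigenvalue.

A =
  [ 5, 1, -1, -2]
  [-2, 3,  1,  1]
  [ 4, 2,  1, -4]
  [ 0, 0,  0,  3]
A Jordan chain for λ = 3 of length 3:
v_1 = (-2, 0, -4, 0)ᵀ
v_2 = (2, -2, 4, 0)ᵀ
v_3 = (1, 0, 0, 0)ᵀ

Let N = A − (3)·I. We want v_3 with N^3 v_3 = 0 but N^2 v_3 ≠ 0; then v_{j-1} := N · v_j for j = 3, …, 2.

Pick v_3 = (1, 0, 0, 0)ᵀ.
Then v_2 = N · v_3 = (2, -2, 4, 0)ᵀ.
Then v_1 = N · v_2 = (-2, 0, -4, 0)ᵀ.

Sanity check: (A − (3)·I) v_1 = (0, 0, 0, 0)ᵀ = 0. ✓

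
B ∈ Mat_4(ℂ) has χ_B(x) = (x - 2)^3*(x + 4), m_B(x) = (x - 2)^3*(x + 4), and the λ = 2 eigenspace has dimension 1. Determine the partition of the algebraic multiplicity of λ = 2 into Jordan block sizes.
Block sizes for λ = 2: [3]

Step 1 — from the characteristic polynomial, algebraic multiplicity of λ = 2 is 3. From dim ker(B − (2)·I) = 1, there are exactly 1 Jordan blocks for λ = 2.
Step 2 — from the minimal polynomial, the factor (x − 2)^3 tells us the largest block for λ = 2 has size 3.
Step 3 — with total size 3, 1 blocks, and largest block 3, the block sizes (in nonincreasing order) are [3].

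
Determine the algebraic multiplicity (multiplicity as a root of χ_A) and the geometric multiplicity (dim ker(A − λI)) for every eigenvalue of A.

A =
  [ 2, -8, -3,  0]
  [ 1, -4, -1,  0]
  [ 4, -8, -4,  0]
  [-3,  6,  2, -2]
λ = -2: alg = 4, geom = 2

Step 1 — factor the characteristic polynomial to read off the algebraic multiplicities:
  χ_A(x) = (x + 2)^4

Step 2 — compute geometric multiplicities via the rank-nullity identity g(λ) = n − rank(A − λI):
  rank(A − (-2)·I) = 2, so dim ker(A − (-2)·I) = n − 2 = 2

Summary:
  λ = -2: algebraic multiplicity = 4, geometric multiplicity = 2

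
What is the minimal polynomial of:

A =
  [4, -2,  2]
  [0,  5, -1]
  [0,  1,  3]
x^2 - 8*x + 16

The characteristic polynomial is χ_A(x) = (x - 4)^3, so the eigenvalues are known. The minimal polynomial is
  m_A(x) = Π_λ (x − λ)^{k_λ}
where k_λ is the size of the *largest* Jordan block for λ (equivalently, the smallest k with (A − λI)^k v = 0 for every generalised eigenvector v of λ).

  λ = 4: largest Jordan block has size 2, contributing (x − 4)^2

So m_A(x) = (x - 4)^2 = x^2 - 8*x + 16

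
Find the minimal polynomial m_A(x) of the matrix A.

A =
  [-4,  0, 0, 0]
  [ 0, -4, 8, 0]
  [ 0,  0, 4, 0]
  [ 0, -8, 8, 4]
x^2 - 16

The characteristic polynomial is χ_A(x) = (x - 4)^2*(x + 4)^2, so the eigenvalues are known. The minimal polynomial is
  m_A(x) = Π_λ (x − λ)^{k_λ}
where k_λ is the size of the *largest* Jordan block for λ (equivalently, the smallest k with (A − λI)^k v = 0 for every generalised eigenvector v of λ).

  λ = -4: largest Jordan block has size 1, contributing (x + 4)
  λ = 4: largest Jordan block has size 1, contributing (x − 4)

So m_A(x) = (x - 4)*(x + 4) = x^2 - 16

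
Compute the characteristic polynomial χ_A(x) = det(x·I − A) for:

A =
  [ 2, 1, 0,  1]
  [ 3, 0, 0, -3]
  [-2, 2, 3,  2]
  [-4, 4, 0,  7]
x^4 - 12*x^3 + 54*x^2 - 108*x + 81

Expanding det(x·I − A) (e.g. by cofactor expansion or by noting that A is similar to its Jordan form J, which has the same characteristic polynomial as A) gives
  χ_A(x) = x^4 - 12*x^3 + 54*x^2 - 108*x + 81
which factors as (x - 3)^4. The eigenvalues (with algebraic multiplicities) are λ = 3 with multiplicity 4.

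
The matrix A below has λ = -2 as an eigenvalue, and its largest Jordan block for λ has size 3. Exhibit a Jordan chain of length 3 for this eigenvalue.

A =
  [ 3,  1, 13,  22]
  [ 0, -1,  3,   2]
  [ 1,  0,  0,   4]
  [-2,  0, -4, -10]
A Jordan chain for λ = -2 of length 3:
v_1 = (-6, -1, -1, 2)ᵀ
v_2 = (5, 0, 1, -2)ᵀ
v_3 = (1, 0, 0, 0)ᵀ

Let N = A − (-2)·I. We want v_3 with N^3 v_3 = 0 but N^2 v_3 ≠ 0; then v_{j-1} := N · v_j for j = 3, …, 2.

Pick v_3 = (1, 0, 0, 0)ᵀ.
Then v_2 = N · v_3 = (5, 0, 1, -2)ᵀ.
Then v_1 = N · v_2 = (-6, -1, -1, 2)ᵀ.

Sanity check: (A − (-2)·I) v_1 = (0, 0, 0, 0)ᵀ = 0. ✓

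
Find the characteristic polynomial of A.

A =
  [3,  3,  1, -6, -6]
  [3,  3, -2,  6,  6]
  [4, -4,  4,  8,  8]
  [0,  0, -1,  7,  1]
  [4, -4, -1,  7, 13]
x^5 - 30*x^4 + 360*x^3 - 2160*x^2 + 6480*x - 7776

Expanding det(x·I − A) (e.g. by cofactor expansion or by noting that A is similar to its Jordan form J, which has the same characteristic polynomial as A) gives
  χ_A(x) = x^5 - 30*x^4 + 360*x^3 - 2160*x^2 + 6480*x - 7776
which factors as (x - 6)^5. The eigenvalues (with algebraic multiplicities) are λ = 6 with multiplicity 5.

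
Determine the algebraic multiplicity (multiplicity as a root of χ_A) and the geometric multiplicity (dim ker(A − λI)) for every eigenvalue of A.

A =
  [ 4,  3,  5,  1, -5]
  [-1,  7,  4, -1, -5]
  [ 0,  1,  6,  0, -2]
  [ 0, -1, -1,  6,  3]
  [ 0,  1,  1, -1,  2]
λ = 5: alg = 5, geom = 2

Step 1 — factor the characteristic polynomial to read off the algebraic multiplicities:
  χ_A(x) = (x - 5)^5

Step 2 — compute geometric multiplicities via the rank-nullity identity g(λ) = n − rank(A − λI):
  rank(A − (5)·I) = 3, so dim ker(A − (5)·I) = n − 3 = 2

Summary:
  λ = 5: algebraic multiplicity = 5, geometric multiplicity = 2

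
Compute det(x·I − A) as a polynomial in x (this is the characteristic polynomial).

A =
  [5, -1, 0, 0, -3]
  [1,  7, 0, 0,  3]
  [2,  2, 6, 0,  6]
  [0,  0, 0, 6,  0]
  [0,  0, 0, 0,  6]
x^5 - 30*x^4 + 360*x^3 - 2160*x^2 + 6480*x - 7776

Expanding det(x·I − A) (e.g. by cofactor expansion or by noting that A is similar to its Jordan form J, which has the same characteristic polynomial as A) gives
  χ_A(x) = x^5 - 30*x^4 + 360*x^3 - 2160*x^2 + 6480*x - 7776
which factors as (x - 6)^5. The eigenvalues (with algebraic multiplicities) are λ = 6 with multiplicity 5.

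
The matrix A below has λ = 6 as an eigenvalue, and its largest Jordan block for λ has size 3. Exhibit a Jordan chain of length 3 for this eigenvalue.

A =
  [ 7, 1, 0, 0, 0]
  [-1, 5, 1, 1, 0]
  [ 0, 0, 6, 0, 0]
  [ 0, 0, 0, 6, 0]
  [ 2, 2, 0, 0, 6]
A Jordan chain for λ = 6 of length 3:
v_1 = (1, -1, 0, 0, 2)ᵀ
v_2 = (0, 1, 0, 0, 0)ᵀ
v_3 = (0, 0, 1, 0, 0)ᵀ

Let N = A − (6)·I. We want v_3 with N^3 v_3 = 0 but N^2 v_3 ≠ 0; then v_{j-1} := N · v_j for j = 3, …, 2.

Pick v_3 = (0, 0, 1, 0, 0)ᵀ.
Then v_2 = N · v_3 = (0, 1, 0, 0, 0)ᵀ.
Then v_1 = N · v_2 = (1, -1, 0, 0, 2)ᵀ.

Sanity check: (A − (6)·I) v_1 = (0, 0, 0, 0, 0)ᵀ = 0. ✓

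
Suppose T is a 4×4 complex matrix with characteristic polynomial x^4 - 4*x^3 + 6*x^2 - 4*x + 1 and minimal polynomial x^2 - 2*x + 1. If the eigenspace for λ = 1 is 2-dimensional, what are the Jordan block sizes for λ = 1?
Block sizes for λ = 1: [2, 2]

Step 1 — from the characteristic polynomial, algebraic multiplicity of λ = 1 is 4. From dim ker(T − (1)·I) = 2, there are exactly 2 Jordan blocks for λ = 1.
Step 2 — from the minimal polynomial, the factor (x − 1)^2 tells us the largest block for λ = 1 has size 2.
Step 3 — with total size 4, 2 blocks, and largest block 2, the block sizes (in nonincreasing order) are [2, 2].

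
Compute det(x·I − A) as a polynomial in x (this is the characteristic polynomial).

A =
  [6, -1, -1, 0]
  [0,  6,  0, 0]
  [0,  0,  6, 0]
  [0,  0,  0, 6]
x^4 - 24*x^3 + 216*x^2 - 864*x + 1296

Expanding det(x·I − A) (e.g. by cofactor expansion or by noting that A is similar to its Jordan form J, which has the same characteristic polynomial as A) gives
  χ_A(x) = x^4 - 24*x^3 + 216*x^2 - 864*x + 1296
which factors as (x - 6)^4. The eigenvalues (with algebraic multiplicities) are λ = 6 with multiplicity 4.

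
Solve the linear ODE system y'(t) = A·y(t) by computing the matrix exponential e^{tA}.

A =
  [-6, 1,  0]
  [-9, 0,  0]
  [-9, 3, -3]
e^{tA} =
  [-3*t*exp(-3*t) + exp(-3*t), t*exp(-3*t), 0]
  [-9*t*exp(-3*t), 3*t*exp(-3*t) + exp(-3*t), 0]
  [-9*t*exp(-3*t), 3*t*exp(-3*t), exp(-3*t)]

Strategy: write A = P · J · P⁻¹ where J is a Jordan canonical form, so e^{tA} = P · e^{tJ} · P⁻¹, and e^{tJ} can be computed block-by-block.

A has Jordan form
J =
  [-3,  1,  0]
  [ 0, -3,  0]
  [ 0,  0, -3]
(up to reordering of blocks).

Per-block formulas:
  For a 2×2 Jordan block J_2(-3): exp(t · J_2(-3)) = e^(-3t)·(I + t·N), where N is the 2×2 nilpotent shift.
  For a 1×1 block at λ = -3: exp(t · [-3]) = [e^(-3t)].

After assembling e^{tJ} and conjugating by P, we get:

e^{tA} =
  [-3*t*exp(-3*t) + exp(-3*t), t*exp(-3*t), 0]
  [-9*t*exp(-3*t), 3*t*exp(-3*t) + exp(-3*t), 0]
  [-9*t*exp(-3*t), 3*t*exp(-3*t), exp(-3*t)]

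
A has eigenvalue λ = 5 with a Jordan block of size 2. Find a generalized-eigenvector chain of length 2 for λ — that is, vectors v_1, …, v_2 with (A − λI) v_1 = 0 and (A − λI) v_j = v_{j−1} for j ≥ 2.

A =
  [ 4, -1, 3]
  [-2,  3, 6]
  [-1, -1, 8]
A Jordan chain for λ = 5 of length 2:
v_1 = (-1, -2, -1)ᵀ
v_2 = (1, 0, 0)ᵀ

Let N = A − (5)·I. We want v_2 with N^2 v_2 = 0 but N^1 v_2 ≠ 0; then v_{j-1} := N · v_j for j = 2, …, 2.

Pick v_2 = (1, 0, 0)ᵀ.
Then v_1 = N · v_2 = (-1, -2, -1)ᵀ.

Sanity check: (A − (5)·I) v_1 = (0, 0, 0)ᵀ = 0. ✓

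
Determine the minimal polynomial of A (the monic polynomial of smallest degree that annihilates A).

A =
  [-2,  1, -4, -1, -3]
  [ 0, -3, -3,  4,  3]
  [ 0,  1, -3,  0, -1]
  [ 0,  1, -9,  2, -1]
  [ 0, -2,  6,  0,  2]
x^4 + 4*x^3 + 4*x^2

The characteristic polynomial is χ_A(x) = x^3*(x + 2)^2, so the eigenvalues are known. The minimal polynomial is
  m_A(x) = Π_λ (x − λ)^{k_λ}
where k_λ is the size of the *largest* Jordan block for λ (equivalently, the smallest k with (A − λI)^k v = 0 for every generalised eigenvector v of λ).

  λ = -2: largest Jordan block has size 2, contributing (x + 2)^2
  λ = 0: largest Jordan block has size 2, contributing (x − 0)^2

So m_A(x) = x^2*(x + 2)^2 = x^4 + 4*x^3 + 4*x^2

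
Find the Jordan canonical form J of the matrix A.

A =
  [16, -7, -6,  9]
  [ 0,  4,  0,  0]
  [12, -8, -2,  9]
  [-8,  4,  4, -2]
J_2(4) ⊕ J_2(4)

The characteristic polynomial is
  det(x·I − A) = x^4 - 16*x^3 + 96*x^2 - 256*x + 256 = (x - 4)^4

Eigenvalues and multiplicities (the geometric multiplicity of λ is n − rank(A − λI), which equals the number of Jordan blocks for λ):
  λ = 4: algebraic multiplicity = 4, geometric multiplicity = 2

Determining the block sizes for each eigenvalue:
  λ = 4: with am = 4 and gm = 2, the partition is not yet determined (e.g. several partitions of 4 into 2 parts exist). Let N = A − (4)·I. Computing rank(N^1) = 2, rank(N^2) = 0; the number of blocks of size ≥ j is rank(N^{j−1}) − rank(N^j), giving [2, 2]. So we have 2 block(s) of size 2 → block sizes [2, 2]

Assembling the blocks gives a Jordan form
J =
  [4, 1, 0, 0]
  [0, 4, 0, 0]
  [0, 0, 4, 1]
  [0, 0, 0, 4]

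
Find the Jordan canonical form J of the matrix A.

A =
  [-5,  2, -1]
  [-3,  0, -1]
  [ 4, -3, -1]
J_3(-2)

The characteristic polynomial is
  det(x·I − A) = x^3 + 6*x^2 + 12*x + 8 = (x + 2)^3

Eigenvalues and multiplicities (the geometric multiplicity of λ is n − rank(A − λI), which equals the number of Jordan blocks for λ):
  λ = -2: algebraic multiplicity = 3, geometric multiplicity = 1

Determining the block sizes for each eigenvalue:
  λ = -2: one block (gm = 1), so the single block has size am = 3 → block sizes [3]

Assembling the blocks gives a Jordan form
J =
  [-2,  1,  0]
  [ 0, -2,  1]
  [ 0,  0, -2]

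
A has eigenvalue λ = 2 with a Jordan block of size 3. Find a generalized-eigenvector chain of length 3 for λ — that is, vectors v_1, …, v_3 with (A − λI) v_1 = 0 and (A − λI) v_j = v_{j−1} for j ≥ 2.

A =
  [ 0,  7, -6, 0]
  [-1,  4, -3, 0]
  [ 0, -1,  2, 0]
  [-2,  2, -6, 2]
A Jordan chain for λ = 2 of length 3:
v_1 = (-3, 0, 1, 2)ᵀ
v_2 = (-2, -1, 0, -2)ᵀ
v_3 = (1, 0, 0, 0)ᵀ

Let N = A − (2)·I. We want v_3 with N^3 v_3 = 0 but N^2 v_3 ≠ 0; then v_{j-1} := N · v_j for j = 3, …, 2.

Pick v_3 = (1, 0, 0, 0)ᵀ.
Then v_2 = N · v_3 = (-2, -1, 0, -2)ᵀ.
Then v_1 = N · v_2 = (-3, 0, 1, 2)ᵀ.

Sanity check: (A − (2)·I) v_1 = (0, 0, 0, 0)ᵀ = 0. ✓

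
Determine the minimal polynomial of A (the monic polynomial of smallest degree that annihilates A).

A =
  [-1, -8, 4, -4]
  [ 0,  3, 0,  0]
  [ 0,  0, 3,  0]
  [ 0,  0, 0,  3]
x^2 - 2*x - 3

The characteristic polynomial is χ_A(x) = (x - 3)^3*(x + 1), so the eigenvalues are known. The minimal polynomial is
  m_A(x) = Π_λ (x − λ)^{k_λ}
where k_λ is the size of the *largest* Jordan block for λ (equivalently, the smallest k with (A − λI)^k v = 0 for every generalised eigenvector v of λ).

  λ = -1: largest Jordan block has size 1, contributing (x + 1)
  λ = 3: largest Jordan block has size 1, contributing (x − 3)

So m_A(x) = (x - 3)*(x + 1) = x^2 - 2*x - 3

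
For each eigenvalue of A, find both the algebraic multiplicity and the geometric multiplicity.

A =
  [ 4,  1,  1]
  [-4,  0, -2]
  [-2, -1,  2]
λ = 2: alg = 3, geom = 1

Step 1 — factor the characteristic polynomial to read off the algebraic multiplicities:
  χ_A(x) = (x - 2)^3

Step 2 — compute geometric multiplicities via the rank-nullity identity g(λ) = n − rank(A − λI):
  rank(A − (2)·I) = 2, so dim ker(A − (2)·I) = n − 2 = 1

Summary:
  λ = 2: algebraic multiplicity = 3, geometric multiplicity = 1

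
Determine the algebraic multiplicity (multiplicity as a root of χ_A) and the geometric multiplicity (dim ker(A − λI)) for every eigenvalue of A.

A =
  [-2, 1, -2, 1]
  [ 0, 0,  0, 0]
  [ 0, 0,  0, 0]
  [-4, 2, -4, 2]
λ = 0: alg = 4, geom = 3

Step 1 — factor the characteristic polynomial to read off the algebraic multiplicities:
  χ_A(x) = x^4

Step 2 — compute geometric multiplicities via the rank-nullity identity g(λ) = n − rank(A − λI):
  rank(A − (0)·I) = 1, so dim ker(A − (0)·I) = n − 1 = 3

Summary:
  λ = 0: algebraic multiplicity = 4, geometric multiplicity = 3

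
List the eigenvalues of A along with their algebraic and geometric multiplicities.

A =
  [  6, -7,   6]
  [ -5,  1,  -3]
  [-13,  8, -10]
λ = -1: alg = 3, geom = 1

Step 1 — factor the characteristic polynomial to read off the algebraic multiplicities:
  χ_A(x) = (x + 1)^3

Step 2 — compute geometric multiplicities via the rank-nullity identity g(λ) = n − rank(A − λI):
  rank(A − (-1)·I) = 2, so dim ker(A − (-1)·I) = n − 2 = 1

Summary:
  λ = -1: algebraic multiplicity = 3, geometric multiplicity = 1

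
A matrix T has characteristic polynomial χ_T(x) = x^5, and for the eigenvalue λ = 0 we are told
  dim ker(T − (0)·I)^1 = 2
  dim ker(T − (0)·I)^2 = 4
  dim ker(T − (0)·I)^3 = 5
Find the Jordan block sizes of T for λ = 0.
Block sizes for λ = 0: [3, 2]

From the dimensions of kernels of powers, the number of Jordan blocks of size at least j is d_j − d_{j−1} where d_j = dim ker(N^j) (with d_0 = 0). Computing the differences gives [2, 2, 1].
The number of blocks of size exactly k is (#blocks of size ≥ k) − (#blocks of size ≥ k + 1), so the partition is: 1 block(s) of size 2, 1 block(s) of size 3.
In nonincreasing order the block sizes are [3, 2].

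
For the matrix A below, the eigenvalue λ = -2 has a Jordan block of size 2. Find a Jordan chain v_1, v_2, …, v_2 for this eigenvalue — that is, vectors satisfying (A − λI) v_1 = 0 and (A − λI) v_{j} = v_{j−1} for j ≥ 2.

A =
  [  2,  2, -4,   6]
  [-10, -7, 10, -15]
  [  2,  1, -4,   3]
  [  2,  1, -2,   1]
A Jordan chain for λ = -2 of length 2:
v_1 = (4, -10, 2, 2)ᵀ
v_2 = (1, 0, 0, 0)ᵀ

Let N = A − (-2)·I. We want v_2 with N^2 v_2 = 0 but N^1 v_2 ≠ 0; then v_{j-1} := N · v_j for j = 2, …, 2.

Pick v_2 = (1, 0, 0, 0)ᵀ.
Then v_1 = N · v_2 = (4, -10, 2, 2)ᵀ.

Sanity check: (A − (-2)·I) v_1 = (0, 0, 0, 0)ᵀ = 0. ✓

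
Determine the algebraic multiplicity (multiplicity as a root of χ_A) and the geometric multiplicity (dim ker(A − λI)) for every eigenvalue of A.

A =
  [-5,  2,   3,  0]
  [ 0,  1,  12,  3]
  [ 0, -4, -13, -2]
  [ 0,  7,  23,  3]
λ = -5: alg = 2, geom = 1; λ = -2: alg = 2, geom = 1

Step 1 — factor the characteristic polynomial to read off the algebraic multiplicities:
  χ_A(x) = (x + 2)^2*(x + 5)^2

Step 2 — compute geometric multiplicities via the rank-nullity identity g(λ) = n − rank(A − λI):
  rank(A − (-5)·I) = 3, so dim ker(A − (-5)·I) = n − 3 = 1
  rank(A − (-2)·I) = 3, so dim ker(A − (-2)·I) = n − 3 = 1

Summary:
  λ = -5: algebraic multiplicity = 2, geometric multiplicity = 1
  λ = -2: algebraic multiplicity = 2, geometric multiplicity = 1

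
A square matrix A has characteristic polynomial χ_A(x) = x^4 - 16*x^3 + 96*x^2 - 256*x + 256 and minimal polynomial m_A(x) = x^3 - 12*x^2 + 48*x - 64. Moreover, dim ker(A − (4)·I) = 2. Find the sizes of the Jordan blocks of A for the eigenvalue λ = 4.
Block sizes for λ = 4: [3, 1]

Step 1 — from the characteristic polynomial, algebraic multiplicity of λ = 4 is 4. From dim ker(A − (4)·I) = 2, there are exactly 2 Jordan blocks for λ = 4.
Step 2 — from the minimal polynomial, the factor (x − 4)^3 tells us the largest block for λ = 4 has size 3.
Step 3 — with total size 4, 2 blocks, and largest block 3, the block sizes (in nonincreasing order) are [3, 1].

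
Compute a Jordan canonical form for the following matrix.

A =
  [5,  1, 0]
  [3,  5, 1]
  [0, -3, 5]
J_3(5)

The characteristic polynomial is
  det(x·I − A) = x^3 - 15*x^2 + 75*x - 125 = (x - 5)^3

Eigenvalues and multiplicities (the geometric multiplicity of λ is n − rank(A − λI), which equals the number of Jordan blocks for λ):
  λ = 5: algebraic multiplicity = 3, geometric multiplicity = 1

Determining the block sizes for each eigenvalue:
  λ = 5: one block (gm = 1), so the single block has size am = 3 → block sizes [3]

Assembling the blocks gives a Jordan form
J =
  [5, 1, 0]
  [0, 5, 1]
  [0, 0, 5]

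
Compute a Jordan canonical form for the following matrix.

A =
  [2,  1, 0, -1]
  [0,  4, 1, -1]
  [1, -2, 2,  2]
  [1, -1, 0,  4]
J_3(3) ⊕ J_1(3)

The characteristic polynomial is
  det(x·I − A) = x^4 - 12*x^3 + 54*x^2 - 108*x + 81 = (x - 3)^4

Eigenvalues and multiplicities (the geometric multiplicity of λ is n − rank(A − λI), which equals the number of Jordan blocks for λ):
  λ = 3: algebraic multiplicity = 4, geometric multiplicity = 2

Determining the block sizes for each eigenvalue:
  λ = 3: with am = 4 and gm = 2, the partition is not yet determined (e.g. several partitions of 4 into 2 parts exist). Let N = A − (3)·I. Computing rank(N^1) = 2, rank(N^2) = 1, rank(N^3) = 0; the number of blocks of size ≥ j is rank(N^{j−1}) − rank(N^j), giving [2, 1, 1]. So we have 1 block(s) of size 3, 1 block(s) of size 1 → block sizes [3, 1]

Assembling the blocks gives a Jordan form
J =
  [3, 1, 0, 0]
  [0, 3, 1, 0]
  [0, 0, 3, 0]
  [0, 0, 0, 3]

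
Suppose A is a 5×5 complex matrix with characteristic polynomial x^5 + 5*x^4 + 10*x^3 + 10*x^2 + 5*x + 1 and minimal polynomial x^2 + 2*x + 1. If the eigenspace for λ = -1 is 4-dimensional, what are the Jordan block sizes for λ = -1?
Block sizes for λ = -1: [2, 1, 1, 1]

Step 1 — from the characteristic polynomial, algebraic multiplicity of λ = -1 is 5. From dim ker(A − (-1)·I) = 4, there are exactly 4 Jordan blocks for λ = -1.
Step 2 — from the minimal polynomial, the factor (x + 1)^2 tells us the largest block for λ = -1 has size 2.
Step 3 — with total size 5, 4 blocks, and largest block 2, the block sizes (in nonincreasing order) are [2, 1, 1, 1].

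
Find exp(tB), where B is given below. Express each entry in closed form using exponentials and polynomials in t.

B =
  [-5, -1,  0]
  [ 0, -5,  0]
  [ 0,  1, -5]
e^{tB} =
  [exp(-5*t), -t*exp(-5*t), 0]
  [0, exp(-5*t), 0]
  [0, t*exp(-5*t), exp(-5*t)]

Strategy: write B = P · J · P⁻¹ where J is a Jordan canonical form, so e^{tB} = P · e^{tJ} · P⁻¹, and e^{tJ} can be computed block-by-block.

B has Jordan form
J =
  [-5,  1,  0]
  [ 0, -5,  0]
  [ 0,  0, -5]
(up to reordering of blocks).

Per-block formulas:
  For a 2×2 Jordan block J_2(-5): exp(t · J_2(-5)) = e^(-5t)·(I + t·N), where N is the 2×2 nilpotent shift.
  For a 1×1 block at λ = -5: exp(t · [-5]) = [e^(-5t)].

After assembling e^{tJ} and conjugating by P, we get:

e^{tB} =
  [exp(-5*t), -t*exp(-5*t), 0]
  [0, exp(-5*t), 0]
  [0, t*exp(-5*t), exp(-5*t)]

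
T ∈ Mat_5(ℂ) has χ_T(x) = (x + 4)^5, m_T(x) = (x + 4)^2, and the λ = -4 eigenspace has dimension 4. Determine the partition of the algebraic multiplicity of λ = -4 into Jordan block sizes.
Block sizes for λ = -4: [2, 1, 1, 1]

Step 1 — from the characteristic polynomial, algebraic multiplicity of λ = -4 is 5. From dim ker(T − (-4)·I) = 4, there are exactly 4 Jordan blocks for λ = -4.
Step 2 — from the minimal polynomial, the factor (x + 4)^2 tells us the largest block for λ = -4 has size 2.
Step 3 — with total size 5, 4 blocks, and largest block 2, the block sizes (in nonincreasing order) are [2, 1, 1, 1].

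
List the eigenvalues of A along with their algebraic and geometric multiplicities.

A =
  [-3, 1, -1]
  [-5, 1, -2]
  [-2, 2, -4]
λ = -2: alg = 3, geom = 1

Step 1 — factor the characteristic polynomial to read off the algebraic multiplicities:
  χ_A(x) = (x + 2)^3

Step 2 — compute geometric multiplicities via the rank-nullity identity g(λ) = n − rank(A − λI):
  rank(A − (-2)·I) = 2, so dim ker(A − (-2)·I) = n − 2 = 1

Summary:
  λ = -2: algebraic multiplicity = 3, geometric multiplicity = 1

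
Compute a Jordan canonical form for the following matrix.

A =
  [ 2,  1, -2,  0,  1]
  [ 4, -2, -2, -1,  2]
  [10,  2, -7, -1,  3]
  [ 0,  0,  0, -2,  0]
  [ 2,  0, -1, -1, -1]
J_3(-2) ⊕ J_2(-2)

The characteristic polynomial is
  det(x·I − A) = x^5 + 10*x^4 + 40*x^3 + 80*x^2 + 80*x + 32 = (x + 2)^5

Eigenvalues and multiplicities (the geometric multiplicity of λ is n − rank(A − λI), which equals the number of Jordan blocks for λ):
  λ = -2: algebraic multiplicity = 5, geometric multiplicity = 2

Determining the block sizes for each eigenvalue:
  λ = -2: with am = 5 and gm = 2, the partition is not yet determined (e.g. several partitions of 5 into 2 parts exist). Let N = A − (-2)·I. Computing rank(N^1) = 3, rank(N^2) = 1, rank(N^3) = 0; the number of blocks of size ≥ j is rank(N^{j−1}) − rank(N^j), giving [2, 2, 1]. So we have 1 block(s) of size 3, 1 block(s) of size 2 → block sizes [3, 2]

Assembling the blocks gives a Jordan form
J =
  [-2,  1,  0,  0,  0]
  [ 0, -2,  1,  0,  0]
  [ 0,  0, -2,  0,  0]
  [ 0,  0,  0, -2,  1]
  [ 0,  0,  0,  0, -2]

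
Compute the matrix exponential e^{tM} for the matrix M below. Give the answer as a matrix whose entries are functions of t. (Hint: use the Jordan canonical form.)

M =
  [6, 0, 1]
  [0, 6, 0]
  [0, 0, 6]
e^{tM} =
  [exp(6*t), 0, t*exp(6*t)]
  [0, exp(6*t), 0]
  [0, 0, exp(6*t)]

Strategy: write M = P · J · P⁻¹ where J is a Jordan canonical form, so e^{tM} = P · e^{tJ} · P⁻¹, and e^{tJ} can be computed block-by-block.

M has Jordan form
J =
  [6, 1, 0]
  [0, 6, 0]
  [0, 0, 6]
(up to reordering of blocks).

Per-block formulas:
  For a 2×2 Jordan block J_2(6): exp(t · J_2(6)) = e^(6t)·(I + t·N), where N is the 2×2 nilpotent shift.
  For a 1×1 block at λ = 6: exp(t · [6]) = [e^(6t)].

After assembling e^{tJ} and conjugating by P, we get:

e^{tM} =
  [exp(6*t), 0, t*exp(6*t)]
  [0, exp(6*t), 0]
  [0, 0, exp(6*t)]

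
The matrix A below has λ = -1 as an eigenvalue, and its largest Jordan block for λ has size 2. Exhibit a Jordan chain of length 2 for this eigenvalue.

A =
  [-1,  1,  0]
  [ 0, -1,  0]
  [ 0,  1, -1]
A Jordan chain for λ = -1 of length 2:
v_1 = (1, 0, 1)ᵀ
v_2 = (0, 1, 0)ᵀ

Let N = A − (-1)·I. We want v_2 with N^2 v_2 = 0 but N^1 v_2 ≠ 0; then v_{j-1} := N · v_j for j = 2, …, 2.

Pick v_2 = (0, 1, 0)ᵀ.
Then v_1 = N · v_2 = (1, 0, 1)ᵀ.

Sanity check: (A − (-1)·I) v_1 = (0, 0, 0)ᵀ = 0. ✓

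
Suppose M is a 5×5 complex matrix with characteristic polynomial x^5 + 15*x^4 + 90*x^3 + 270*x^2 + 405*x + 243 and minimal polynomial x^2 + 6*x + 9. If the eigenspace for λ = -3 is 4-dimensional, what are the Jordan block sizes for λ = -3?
Block sizes for λ = -3: [2, 1, 1, 1]

Step 1 — from the characteristic polynomial, algebraic multiplicity of λ = -3 is 5. From dim ker(M − (-3)·I) = 4, there are exactly 4 Jordan blocks for λ = -3.
Step 2 — from the minimal polynomial, the factor (x + 3)^2 tells us the largest block for λ = -3 has size 2.
Step 3 — with total size 5, 4 blocks, and largest block 2, the block sizes (in nonincreasing order) are [2, 1, 1, 1].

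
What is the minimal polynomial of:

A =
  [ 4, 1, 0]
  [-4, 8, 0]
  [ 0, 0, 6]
x^2 - 12*x + 36

The characteristic polynomial is χ_A(x) = (x - 6)^3, so the eigenvalues are known. The minimal polynomial is
  m_A(x) = Π_λ (x − λ)^{k_λ}
where k_λ is the size of the *largest* Jordan block for λ (equivalently, the smallest k with (A − λI)^k v = 0 for every generalised eigenvector v of λ).

  λ = 6: largest Jordan block has size 2, contributing (x − 6)^2

So m_A(x) = (x - 6)^2 = x^2 - 12*x + 36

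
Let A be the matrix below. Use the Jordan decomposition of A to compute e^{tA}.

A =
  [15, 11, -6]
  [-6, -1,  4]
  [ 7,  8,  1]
e^{tA} =
  [-4*t^2*exp(5*t) + 10*t*exp(5*t) + exp(5*t), -2*t^2*exp(5*t) + 11*t*exp(5*t), 4*t^2*exp(5*t) - 6*t*exp(5*t)]
  [2*t^2*exp(5*t) - 6*t*exp(5*t), t^2*exp(5*t) - 6*t*exp(5*t) + exp(5*t), -2*t^2*exp(5*t) + 4*t*exp(5*t)]
  [-3*t^2*exp(5*t) + 7*t*exp(5*t), -3*t^2*exp(5*t)/2 + 8*t*exp(5*t), 3*t^2*exp(5*t) - 4*t*exp(5*t) + exp(5*t)]

Strategy: write A = P · J · P⁻¹ where J is a Jordan canonical form, so e^{tA} = P · e^{tJ} · P⁻¹, and e^{tJ} can be computed block-by-block.

A has Jordan form
J =
  [5, 1, 0]
  [0, 5, 1]
  [0, 0, 5]
(up to reordering of blocks).

Per-block formulas:
  For a 3×3 Jordan block J_3(5): exp(t · J_3(5)) = e^(5t)·(I + t·N + (t^2/2)·N^2), where N is the 3×3 nilpotent shift.

After assembling e^{tJ} and conjugating by P, we get:

e^{tA} =
  [-4*t^2*exp(5*t) + 10*t*exp(5*t) + exp(5*t), -2*t^2*exp(5*t) + 11*t*exp(5*t), 4*t^2*exp(5*t) - 6*t*exp(5*t)]
  [2*t^2*exp(5*t) - 6*t*exp(5*t), t^2*exp(5*t) - 6*t*exp(5*t) + exp(5*t), -2*t^2*exp(5*t) + 4*t*exp(5*t)]
  [-3*t^2*exp(5*t) + 7*t*exp(5*t), -3*t^2*exp(5*t)/2 + 8*t*exp(5*t), 3*t^2*exp(5*t) - 4*t*exp(5*t) + exp(5*t)]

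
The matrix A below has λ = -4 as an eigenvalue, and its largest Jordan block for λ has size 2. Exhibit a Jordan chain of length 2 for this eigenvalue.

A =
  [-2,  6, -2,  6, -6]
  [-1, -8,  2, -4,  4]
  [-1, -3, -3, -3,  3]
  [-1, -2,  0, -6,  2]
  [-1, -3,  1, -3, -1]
A Jordan chain for λ = -4 of length 2:
v_1 = (2, -1, -1, -1, -1)ᵀ
v_2 = (1, 0, 0, 0, 0)ᵀ

Let N = A − (-4)·I. We want v_2 with N^2 v_2 = 0 but N^1 v_2 ≠ 0; then v_{j-1} := N · v_j for j = 2, …, 2.

Pick v_2 = (1, 0, 0, 0, 0)ᵀ.
Then v_1 = N · v_2 = (2, -1, -1, -1, -1)ᵀ.

Sanity check: (A − (-4)·I) v_1 = (0, 0, 0, 0, 0)ᵀ = 0. ✓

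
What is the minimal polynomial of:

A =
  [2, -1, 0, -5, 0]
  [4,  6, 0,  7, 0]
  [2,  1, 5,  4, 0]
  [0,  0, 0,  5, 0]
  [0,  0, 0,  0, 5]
x^4 - 18*x^3 + 121*x^2 - 360*x + 400

The characteristic polynomial is χ_A(x) = (x - 5)^3*(x - 4)^2, so the eigenvalues are known. The minimal polynomial is
  m_A(x) = Π_λ (x − λ)^{k_λ}
where k_λ is the size of the *largest* Jordan block for λ (equivalently, the smallest k with (A − λI)^k v = 0 for every generalised eigenvector v of λ).

  λ = 4: largest Jordan block has size 2, contributing (x − 4)^2
  λ = 5: largest Jordan block has size 2, contributing (x − 5)^2

So m_A(x) = (x - 5)^2*(x - 4)^2 = x^4 - 18*x^3 + 121*x^2 - 360*x + 400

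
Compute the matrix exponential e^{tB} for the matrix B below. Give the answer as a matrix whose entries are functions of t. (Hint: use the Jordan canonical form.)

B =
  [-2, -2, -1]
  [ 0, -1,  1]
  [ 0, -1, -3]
e^{tB} =
  [exp(-2*t), -t^2*exp(-2*t)/2 - 2*t*exp(-2*t), -t^2*exp(-2*t)/2 - t*exp(-2*t)]
  [0, t*exp(-2*t) + exp(-2*t), t*exp(-2*t)]
  [0, -t*exp(-2*t), -t*exp(-2*t) + exp(-2*t)]

Strategy: write B = P · J · P⁻¹ where J is a Jordan canonical form, so e^{tB} = P · e^{tJ} · P⁻¹, and e^{tJ} can be computed block-by-block.

B has Jordan form
J =
  [-2,  1,  0]
  [ 0, -2,  1]
  [ 0,  0, -2]
(up to reordering of blocks).

Per-block formulas:
  For a 3×3 Jordan block J_3(-2): exp(t · J_3(-2)) = e^(-2t)·(I + t·N + (t^2/2)·N^2), where N is the 3×3 nilpotent shift.

After assembling e^{tJ} and conjugating by P, we get:

e^{tB} =
  [exp(-2*t), -t^2*exp(-2*t)/2 - 2*t*exp(-2*t), -t^2*exp(-2*t)/2 - t*exp(-2*t)]
  [0, t*exp(-2*t) + exp(-2*t), t*exp(-2*t)]
  [0, -t*exp(-2*t), -t*exp(-2*t) + exp(-2*t)]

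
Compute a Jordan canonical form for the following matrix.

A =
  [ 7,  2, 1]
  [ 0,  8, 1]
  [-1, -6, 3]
J_3(6)

The characteristic polynomial is
  det(x·I − A) = x^3 - 18*x^2 + 108*x - 216 = (x - 6)^3

Eigenvalues and multiplicities (the geometric multiplicity of λ is n − rank(A − λI), which equals the number of Jordan blocks for λ):
  λ = 6: algebraic multiplicity = 3, geometric multiplicity = 1

Determining the block sizes for each eigenvalue:
  λ = 6: one block (gm = 1), so the single block has size am = 3 → block sizes [3]

Assembling the blocks gives a Jordan form
J =
  [6, 1, 0]
  [0, 6, 1]
  [0, 0, 6]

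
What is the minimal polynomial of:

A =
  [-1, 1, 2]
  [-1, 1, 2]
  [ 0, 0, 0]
x^2

The characteristic polynomial is χ_A(x) = x^3, so the eigenvalues are known. The minimal polynomial is
  m_A(x) = Π_λ (x − λ)^{k_λ}
where k_λ is the size of the *largest* Jordan block for λ (equivalently, the smallest k with (A − λI)^k v = 0 for every generalised eigenvector v of λ).

  λ = 0: largest Jordan block has size 2, contributing (x − 0)^2

So m_A(x) = x^2 = x^2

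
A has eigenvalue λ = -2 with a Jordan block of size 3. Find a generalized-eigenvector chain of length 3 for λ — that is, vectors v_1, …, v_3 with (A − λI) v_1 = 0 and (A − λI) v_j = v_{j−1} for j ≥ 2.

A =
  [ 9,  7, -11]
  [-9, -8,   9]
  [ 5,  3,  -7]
A Jordan chain for λ = -2 of length 3:
v_1 = (3, 0, 3)ᵀ
v_2 = (11, -9, 5)ᵀ
v_3 = (1, 0, 0)ᵀ

Let N = A − (-2)·I. We want v_3 with N^3 v_3 = 0 but N^2 v_3 ≠ 0; then v_{j-1} := N · v_j for j = 3, …, 2.

Pick v_3 = (1, 0, 0)ᵀ.
Then v_2 = N · v_3 = (11, -9, 5)ᵀ.
Then v_1 = N · v_2 = (3, 0, 3)ᵀ.

Sanity check: (A − (-2)·I) v_1 = (0, 0, 0)ᵀ = 0. ✓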